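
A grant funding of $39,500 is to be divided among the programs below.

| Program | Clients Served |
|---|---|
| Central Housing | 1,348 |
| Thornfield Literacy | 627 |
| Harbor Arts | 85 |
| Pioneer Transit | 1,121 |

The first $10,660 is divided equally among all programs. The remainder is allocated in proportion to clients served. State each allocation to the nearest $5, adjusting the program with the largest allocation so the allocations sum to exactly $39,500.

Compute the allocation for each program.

Central Housing: $14,885 · Thornfield Literacy: $8,350 · Harbor Arts: $3,435 · Pioneer Transit: $12,830

Equal tier: $10,660 ÷ 4 = $2,665 apiece.
Remainder $28,840 by clients served (total 3,181): Central Housing 12,221.41 → $12,220; Thornfield Literacy 5,684.59 → $5,685; Harbor Arts 770.64 → $770; Pioneer Transit 10,163.36 → $10,165.
Totals: Central Housing $2,665 + $12,220 = $14,885; Thornfield Literacy $2,665 + $5,685 = $8,350; Harbor Arts $2,665 + $770 = $3,435; Pioneer Transit $2,665 + $10,165 = $12,830.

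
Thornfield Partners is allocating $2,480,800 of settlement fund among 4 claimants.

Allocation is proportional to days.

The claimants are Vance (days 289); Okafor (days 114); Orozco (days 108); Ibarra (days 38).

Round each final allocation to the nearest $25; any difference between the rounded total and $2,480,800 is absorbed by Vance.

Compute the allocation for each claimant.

Vance: $1,305,900; Okafor: $515,150; Orozco: $488,025; Ibarra: $171,725

Days total: 549.
Unrounded shares: Vance 289/549 × $2,480,800 = 1,305,922.04; Okafor 114/549 × $2,480,800 = 515,138.80; Orozco 108/549 × $2,480,800 = 488,026.23; Ibarra 38/549 × $2,480,800 = 171,712.93.
After rounding ($25): Vance $1,305,925; Okafor $515,150; Orozco $488,025; Ibarra $171,725. Sum = $2,480,825.
Difference $2,480,800 − $2,480,825 = −$25 applied to Vance: Vance becomes $1,305,900.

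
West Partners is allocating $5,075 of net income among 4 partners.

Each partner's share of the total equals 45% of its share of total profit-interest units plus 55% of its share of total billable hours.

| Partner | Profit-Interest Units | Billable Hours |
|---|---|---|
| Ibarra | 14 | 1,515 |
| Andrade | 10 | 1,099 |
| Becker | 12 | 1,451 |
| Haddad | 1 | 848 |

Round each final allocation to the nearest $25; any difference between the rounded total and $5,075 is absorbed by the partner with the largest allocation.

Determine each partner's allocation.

Totals — profit-interest units 37, billable hours 4,913.
Blended shares (45% profit-interest units + 55% billable hours): Ibarra 0.3399; Andrade 0.2447; Becker 0.3084; Haddad 0.1071.
Raw shares: Ibarra 1,724.85; Andrade 1,241.61; Becker 1,565.04; Haddad 543.50.
Rounded to nearest $25: Ibarra $1,725; Andrade $1,250; Becker $1,575; Haddad $550. Sum = $5,100.
Difference $5,075 − $5,100 = −$25 applied to largest allocation (Ibarra): Ibarra becomes $1,700.

Ibarra: $1,700 | Andrade: $1,250 | Becker: $1,575 | Haddad: $550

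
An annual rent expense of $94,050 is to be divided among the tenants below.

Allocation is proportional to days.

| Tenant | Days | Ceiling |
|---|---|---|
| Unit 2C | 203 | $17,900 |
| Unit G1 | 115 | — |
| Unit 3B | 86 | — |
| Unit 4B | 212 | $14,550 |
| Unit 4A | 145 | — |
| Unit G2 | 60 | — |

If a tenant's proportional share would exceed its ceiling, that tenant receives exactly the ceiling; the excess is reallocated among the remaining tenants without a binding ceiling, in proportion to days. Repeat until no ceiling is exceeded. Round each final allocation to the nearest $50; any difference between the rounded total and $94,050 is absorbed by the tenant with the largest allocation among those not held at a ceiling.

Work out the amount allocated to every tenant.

Unit 2C: $17,900 · Unit G1: $17,450 · Unit 3B: $13,050 · Unit 4B: $14,550 · Unit 4A: $22,000 · Unit G2: $9,100

Sum of days: 821.
Pro-rata shares before constraints: Unit 2C 23,254.75; Unit G1 13,173.87; Unit 3B 9,851.77; Unit 4B 24,285.75; Unit 4A 16,610.54; Unit G2 6,873.33.
Held at cap: Unit 2C ($17,900), Unit 4B ($14,550); residual $61,600 reallocated over remaining days 406.
Remaining shares: Unit G1 17,448.28 → $17,450; Unit 3B 13,048.28 → $13,050; Unit 4A 22,000.00 → $22,000; Unit G2 9,103.45 → $9,100.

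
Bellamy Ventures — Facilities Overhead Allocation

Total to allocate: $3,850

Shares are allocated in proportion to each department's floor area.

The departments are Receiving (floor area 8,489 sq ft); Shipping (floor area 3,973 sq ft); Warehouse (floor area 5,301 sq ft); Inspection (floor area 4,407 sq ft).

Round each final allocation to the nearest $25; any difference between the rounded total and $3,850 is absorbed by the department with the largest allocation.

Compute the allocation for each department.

Sum of floor area: 22,170.
Pro-rata amounts: Receiving 8,489/22,170 × $3,850 = 1,474.18; Shipping 3,973/22,170 × $3,850 = 689.94; Warehouse 5,301/22,170 × $3,850 = 920.56; Inspection 4,407/22,170 × $3,850 = 765.31.
At nearest $25: Receiving $1,475; Shipping $700; Warehouse $925; Inspection $775. Sum = $3,875.
Difference $3,850 − $3,875 = −$25 applied to largest allocation (Receiving): Receiving becomes $1,450.

Receiving: $1,450 · Shipping: $700 · Warehouse: $925 · Inspection: $775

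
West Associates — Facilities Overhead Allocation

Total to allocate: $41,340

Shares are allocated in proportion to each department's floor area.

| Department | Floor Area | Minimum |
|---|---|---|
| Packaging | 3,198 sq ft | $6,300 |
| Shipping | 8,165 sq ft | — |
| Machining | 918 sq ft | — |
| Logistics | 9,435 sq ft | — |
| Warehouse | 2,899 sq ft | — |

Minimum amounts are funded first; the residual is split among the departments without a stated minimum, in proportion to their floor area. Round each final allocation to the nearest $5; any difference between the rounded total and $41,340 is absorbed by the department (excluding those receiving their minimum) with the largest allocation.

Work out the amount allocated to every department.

Packaging: $6,300 · Shipping: $13,360 · Machining: $1,500 · Logistics: $15,435 · Warehouse: $4,745

Fund the minimums — Packaging $6,300. Residual $35,040.
Residual split over remaining floor area 21,417: Shipping 13,358.62 → $13,360; Machining 1,501.92 → $1,500; Logistics 15,436.45 → $15,435; Warehouse 4,743.01 → $4,745.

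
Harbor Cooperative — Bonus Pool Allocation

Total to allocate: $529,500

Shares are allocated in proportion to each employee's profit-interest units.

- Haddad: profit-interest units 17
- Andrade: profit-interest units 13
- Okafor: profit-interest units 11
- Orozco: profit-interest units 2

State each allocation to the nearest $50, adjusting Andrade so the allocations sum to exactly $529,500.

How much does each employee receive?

Sum of profit-interest units: 43.
Unrounded shares: Haddad 17/43 × $529,500 = 209,337.21; Andrade 13/43 × $529,500 = 160,081.40; Okafor 11/43 × $529,500 = 135,453.49; Orozco 2/43 × $529,500 = 24,627.91.
Rounded to nearest $50: Haddad $209,350; Andrade $160,100; Okafor $135,450; Orozco $24,650. Sum = $529,550.
Difference $529,500 − $529,550 = −$50 applied to Andrade: Andrade becomes $160,050.

Haddad: $209,350; Andrade: $160,050; Okafor: $135,450; Orozco: $24,650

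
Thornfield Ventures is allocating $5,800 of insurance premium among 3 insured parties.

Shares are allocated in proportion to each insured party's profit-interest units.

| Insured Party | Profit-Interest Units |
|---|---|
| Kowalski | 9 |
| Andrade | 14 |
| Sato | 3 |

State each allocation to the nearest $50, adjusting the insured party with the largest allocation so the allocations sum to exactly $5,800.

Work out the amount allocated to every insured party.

Kowalski: $2,000; Andrade: $3,150; Sato: $650

Profit-interest units total: 26.
Raw shares: Kowalski 9/26 × $5,800 = 2,007.69; Andrade 14/26 × $5,800 = 3,123.08; Sato 3/26 × $5,800 = 669.23.
At nearest $50: Kowalski $2,000; Andrade $3,100; Sato $650. Sum = $5,750.
Difference $5,800 − $5,750 = +$50 applied to largest allocation (Andrade): Andrade becomes $3,150.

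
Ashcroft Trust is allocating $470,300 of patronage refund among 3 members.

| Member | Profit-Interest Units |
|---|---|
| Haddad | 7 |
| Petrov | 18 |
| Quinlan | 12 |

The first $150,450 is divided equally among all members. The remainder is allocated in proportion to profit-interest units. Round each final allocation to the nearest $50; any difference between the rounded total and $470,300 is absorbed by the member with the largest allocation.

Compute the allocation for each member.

Equal tier: $150,450 ÷ 3 = $50,150 apiece.
Remainder $319,850 by profit-interest units (total 37): Haddad 60,512.16 → $60,500; Petrov 155,602.70 → $155,600; Quinlan 103,735.14 → $103,750.
Totals: Haddad $50,150 + $60,500 = $110,650; Petrov $50,150 + $155,600 = $205,750; Quinlan $50,150 + $103,750 = $153,900.

Haddad: $110,650 | Petrov: $205,750 | Quinlan: $153,900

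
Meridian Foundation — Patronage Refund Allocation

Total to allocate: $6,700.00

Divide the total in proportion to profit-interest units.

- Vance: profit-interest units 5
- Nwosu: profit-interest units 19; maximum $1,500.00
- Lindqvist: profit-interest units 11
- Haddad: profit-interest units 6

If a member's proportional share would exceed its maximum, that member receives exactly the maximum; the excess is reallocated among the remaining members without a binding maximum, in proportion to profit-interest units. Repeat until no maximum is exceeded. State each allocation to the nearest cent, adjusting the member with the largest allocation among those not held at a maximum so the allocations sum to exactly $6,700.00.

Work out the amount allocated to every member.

Vance: $1,181.82 · Nwosu: $1,500.00 · Lindqvist: $2,600.00 · Haddad: $1,418.18

Combined profit-interest units = 41.
Pro-rata shares before constraints: Vance 817.0732; Nwosu 3,104.8780; Lindqvist 1,797.5610; Haddad 980.4878.
Held at cap: Nwosu ($1,500.00); residual $5,200.00 reallocated over remaining profit-interest units 22.
Shares after redistribution: Vance 1,181.8182 → $1,181.82; Lindqvist 2,600.0000 → $2,600.00; Haddad 1,418.1818 → $1,418.18.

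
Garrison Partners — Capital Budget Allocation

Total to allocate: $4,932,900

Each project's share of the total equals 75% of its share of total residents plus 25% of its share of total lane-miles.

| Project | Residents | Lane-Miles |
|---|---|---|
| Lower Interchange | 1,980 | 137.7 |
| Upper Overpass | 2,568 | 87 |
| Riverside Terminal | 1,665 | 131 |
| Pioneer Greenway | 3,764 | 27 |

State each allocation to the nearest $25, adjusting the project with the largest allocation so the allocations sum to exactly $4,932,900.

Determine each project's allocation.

Lower Interchange: $1,177,950 | Upper Overpass: $1,232,625 | Riverside Terminal: $1,039,550 | Pioneer Greenway: $1,482,775

Residents total 9,977; lane-miles total 382.7.
Composite weights (75% residents + 25% lane-miles): Lower Interchange 0.2388; Upper Overpass 0.2499; Riverside Terminal 0.2107; Pioneer Greenway 0.3006.
Proportional shares: Lower Interchange 1,177,953.35; Upper Overpass 1,232,618.40; Riverside Terminal 1,039,554.63; Pioneer Greenway 1,482,773.62.
Rounded to nearest $25: Lower Interchange $1,177,950; Upper Overpass $1,232,625; Riverside Terminal $1,039,550; Pioneer Greenway $1,482,775. Sum = $4,932,900.
Sum already equals the total — no adjustment.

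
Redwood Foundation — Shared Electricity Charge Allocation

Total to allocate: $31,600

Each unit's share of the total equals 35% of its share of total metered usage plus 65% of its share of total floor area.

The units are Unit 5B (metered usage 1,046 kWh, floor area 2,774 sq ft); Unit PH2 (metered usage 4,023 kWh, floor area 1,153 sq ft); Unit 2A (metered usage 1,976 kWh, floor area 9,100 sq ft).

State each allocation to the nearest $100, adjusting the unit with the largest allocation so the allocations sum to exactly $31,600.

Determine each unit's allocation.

Unit 5B: $6,000 · Unit PH2: $8,100 · Unit 2A: $17,500

Metered usage total 7,045; floor area total 13,027.
Combined weights (35% metered usage + 65% floor area): Unit 5B 0.1904; Unit PH2 0.2574; Unit 2A 0.5522.
Unrounded shares: Unit 5B 6,015.96; Unit PH2 8,133.70; Unit 2A 17,450.34.
At nearest $100: Unit 5B $6,000; Unit PH2 $8,100; Unit 2A $17,500. Sum = $31,600.
Sum already equals the total — no adjustment.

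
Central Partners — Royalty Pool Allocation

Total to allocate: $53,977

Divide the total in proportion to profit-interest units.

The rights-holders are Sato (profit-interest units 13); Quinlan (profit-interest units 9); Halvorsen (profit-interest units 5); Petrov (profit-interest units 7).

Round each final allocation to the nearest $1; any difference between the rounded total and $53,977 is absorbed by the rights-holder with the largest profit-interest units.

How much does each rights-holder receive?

Sato: $20,638 · Quinlan: $14,288 · Halvorsen: $7,938 · Petrov: $11,113

Sum of profit-interest units: 13 + 9 + 5 + 7 = 34.
Pro-rata amounts: Sato 20,638.26; Quinlan 14,288.03; Halvorsen 7,937.79; Petrov 11,112.91.
After rounding ($1): Sato $20,638; Quinlan $14,288; Halvorsen $7,938; Petrov $11,113. Sum = $53,977.
No rounding difference to absorb.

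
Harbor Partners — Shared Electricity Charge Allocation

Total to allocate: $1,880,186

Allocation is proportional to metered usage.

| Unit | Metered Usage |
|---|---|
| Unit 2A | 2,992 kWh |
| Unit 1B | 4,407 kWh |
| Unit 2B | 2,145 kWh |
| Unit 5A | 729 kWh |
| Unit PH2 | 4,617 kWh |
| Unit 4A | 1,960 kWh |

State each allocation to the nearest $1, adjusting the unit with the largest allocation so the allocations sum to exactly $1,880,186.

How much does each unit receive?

Sum of metered usage: 16,850.
Pro-rata amounts: Unit 2A 2,992/16,850 × $1,880,186 = 333,858.55; Unit 1B 4,407/16,850 × $1,880,186 = 491,749.54; Unit 2B 2,145/16,850 × $1,880,186 = 239,347.12; Unit 5A 729/16,850 × $1,880,186 = 81,344.55; Unit PH2 4,617/16,850 × $1,880,186 = 515,182.12; Unit 4A 1,960/16,850 × $1,880,186 = 218,704.13.
At nearest $1: Unit 2A $333,859; Unit 1B $491,750; Unit 2B $239,347; Unit 5A $81,345; Unit PH2 $515,182; Unit 4A $218,704. Sum = $1,880,187.
Difference $1,880,186 − $1,880,187 = −$1 applied to largest allocation (Unit PH2): Unit PH2 becomes $515,181.

Unit 2A: $333,859; Unit 1B: $491,750; Unit 2B: $239,347; Unit 5A: $81,345; Unit PH2: $515,181; Unit 4A: $218,704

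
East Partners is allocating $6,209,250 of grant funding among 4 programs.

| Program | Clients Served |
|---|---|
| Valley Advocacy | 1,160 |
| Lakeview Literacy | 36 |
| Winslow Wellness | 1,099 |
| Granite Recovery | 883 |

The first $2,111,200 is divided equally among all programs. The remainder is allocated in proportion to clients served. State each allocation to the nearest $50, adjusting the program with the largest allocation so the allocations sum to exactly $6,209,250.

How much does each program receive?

$2,111,200 shared equally gives $527,800 per program.
Remainder $4,098,050 by clients served (total 3,178): Valley Advocacy 1,495,826.94 → $1,495,850; Lakeview Literacy 46,422.22 → $46,400; Winslow Wellness 1,417,167.07 → $1,417,150; Granite Recovery 1,138,633.78 → $1,138,650.
Totals: Valley Advocacy $527,800 + $1,495,850 = $2,023,650; Lakeview Literacy $527,800 + $46,400 = $574,200; Winslow Wellness $527,800 + $1,417,150 = $1,944,950; Granite Recovery $527,800 + $1,138,650 = $1,666,450.

Valley Advocacy: $2,023,650 | Lakeview Literacy: $574,200 | Winslow Wellness: $1,944,950 | Granite Recovery: $1,666,450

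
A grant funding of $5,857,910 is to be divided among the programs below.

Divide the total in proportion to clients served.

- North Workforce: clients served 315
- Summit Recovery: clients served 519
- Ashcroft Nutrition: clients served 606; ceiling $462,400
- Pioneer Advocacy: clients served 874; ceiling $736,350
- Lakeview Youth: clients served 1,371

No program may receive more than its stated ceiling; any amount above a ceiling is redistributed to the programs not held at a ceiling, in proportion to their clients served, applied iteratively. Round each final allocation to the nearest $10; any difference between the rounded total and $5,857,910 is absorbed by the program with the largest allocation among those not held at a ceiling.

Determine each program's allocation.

Sum of clients served: 3,685.
Pro-rata shares before constraints: North Workforce 500,744.00; Summit Recovery 825,035.36; Ashcroft Nutrition 963,336.08; Pioneer Advocacy 1,389,365.90; Lakeview Youth 2,179,428.66.
Held at cap: Ashcroft Nutrition ($462,400), Pioneer Advocacy ($736,350); residual $4,659,160 reallocated over remaining clients served 2,205.
Shares after redistribution: North Workforce 665,594.29 → $665,590; Summit Recovery 1,096,645.82 → $1,096,650; Lakeview Youth 2,896,919.89 → $2,896,920.

North Workforce: $665,590 | Summit Recovery: $1,096,650 | Ashcroft Nutrition: $462,400 | Pioneer Advocacy: $736,350 | Lakeview Youth: $2,896,920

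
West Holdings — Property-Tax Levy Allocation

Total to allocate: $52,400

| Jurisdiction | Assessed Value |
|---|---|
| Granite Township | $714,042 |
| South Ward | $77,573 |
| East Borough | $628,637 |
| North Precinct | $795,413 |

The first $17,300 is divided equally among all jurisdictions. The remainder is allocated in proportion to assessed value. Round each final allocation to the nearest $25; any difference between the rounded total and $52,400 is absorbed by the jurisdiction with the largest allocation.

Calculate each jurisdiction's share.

Equal tier: $17,300 ÷ 4 = $4,325 apiece.
Remainder $35,100 by assessed value (total 2,215,665): Granite Township 11,311.67 → $11,300; South Ward 1,228.89 → $1,225; East Borough 9,958.71 → $9,950; North Precinct 12,600.73 → $12,600.
Rounding difference +$25 on remainder applied to North Precinct.
Totals: Granite Township $4,325 + $11,300 = $15,625; South Ward $4,325 + $1,225 = $5,550; East Borough $4,325 + $9,950 = $14,275; North Precinct $4,325 + $12,625 = $16,950.

Granite Township: $15,625; South Ward: $5,550; East Borough: $14,275; North Precinct: $16,950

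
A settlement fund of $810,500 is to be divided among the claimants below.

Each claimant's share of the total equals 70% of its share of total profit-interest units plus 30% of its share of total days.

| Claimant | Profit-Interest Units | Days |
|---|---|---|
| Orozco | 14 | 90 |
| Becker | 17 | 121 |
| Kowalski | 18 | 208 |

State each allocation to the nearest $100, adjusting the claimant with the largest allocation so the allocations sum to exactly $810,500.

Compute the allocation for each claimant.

Orozco: $214,300 · Becker: $267,100 · Kowalski: $329,100

Totals — profit-interest units 49, days 419.
Composite weights (70% profit-interest units + 30% days): Orozco 0.2644; Becker 0.3295; Kowalski 0.4061.
Unrounded shares: Orozco 214,327.92; Becker 267,053.26; Kowalski 329,118.82.
Rounded to nearest $100: Orozco $214,300; Becker $267,100; Kowalski $329,100. Sum = $810,500.
Rounded total matches; no reconciliation needed.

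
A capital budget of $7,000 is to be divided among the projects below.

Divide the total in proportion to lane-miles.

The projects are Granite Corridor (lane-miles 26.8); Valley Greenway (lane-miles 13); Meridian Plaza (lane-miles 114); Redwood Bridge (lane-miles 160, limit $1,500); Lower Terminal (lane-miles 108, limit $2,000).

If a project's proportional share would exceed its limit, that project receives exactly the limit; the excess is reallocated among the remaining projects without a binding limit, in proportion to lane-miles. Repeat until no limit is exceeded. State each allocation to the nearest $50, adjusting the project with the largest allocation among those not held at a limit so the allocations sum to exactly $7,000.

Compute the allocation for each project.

Total lane-miles = 421.8.
Unconstrained shares: Granite Corridor 444.76; Valley Greenway 215.74; Meridian Plaza 1,891.89; Redwood Bridge 2,655.29; Lower Terminal 1,792.32.
Capped: Redwood Bridge ($1,500); remaining pool $5,500 reallocated over remaining lane-miles 261.8.
Capped: Lower Terminal ($2,000); remaining pool $3,500 reallocated over remaining lane-miles 153.8.
Remaining shares: Granite Corridor 609.88 → $600; Valley Greenway 295.84 → $300; Meridian Plaza 2,594.28 → $2,600.

Granite Corridor: $600; Valley Greenway: $300; Meridian Plaza: $2,600; Redwood Bridge: $1,500; Lower Terminal: $2,000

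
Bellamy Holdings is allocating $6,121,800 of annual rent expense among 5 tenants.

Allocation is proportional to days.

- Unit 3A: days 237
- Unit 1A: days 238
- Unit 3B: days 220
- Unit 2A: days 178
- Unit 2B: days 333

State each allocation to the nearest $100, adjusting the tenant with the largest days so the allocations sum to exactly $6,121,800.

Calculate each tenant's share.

Unit 3A: $1,203,000 · Unit 1A: $1,208,100 · Unit 3B: $1,116,700 · Unit 2A: $903,500 · Unit 2B: $1,690,500

Days total: 1,206.
Proportional shares: Unit 3A 237/1,206 × $6,121,800 = 1,203,040.30; Unit 1A 238/1,206 × $6,121,800 = 1,208,116.42; Unit 3B 220/1,206 × $6,121,800 = 1,116,746.27; Unit 2A 178/1,206 × $6,121,800 = 903,549.25; Unit 2B 333/1,206 × $6,121,800 = 1,690,347.76.
After rounding ($100): Unit 3A $1,203,000; Unit 1A $1,208,100; Unit 3B $1,116,700; Unit 2A $903,500; Unit 2B $1,690,300. Sum = $6,121,600.
Difference $6,121,800 − $6,121,600 = +$200 applied to largest days (Unit 2B): Unit 2B becomes $1,690,500.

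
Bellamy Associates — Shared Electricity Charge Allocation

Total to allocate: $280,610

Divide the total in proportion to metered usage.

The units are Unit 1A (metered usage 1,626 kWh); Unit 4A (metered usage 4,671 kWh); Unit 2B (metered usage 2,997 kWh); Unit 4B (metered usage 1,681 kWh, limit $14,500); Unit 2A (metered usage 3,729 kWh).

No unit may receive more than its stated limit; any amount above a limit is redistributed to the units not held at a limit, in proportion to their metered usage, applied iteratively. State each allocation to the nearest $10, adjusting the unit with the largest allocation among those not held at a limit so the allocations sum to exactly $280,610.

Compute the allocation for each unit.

Metered usage total: 14,704.
Proportional shares (ignoring caps): Unit 1A 31,030.46; Unit 4A 89,141.00; Unit 2B 57,194.52; Unit 4B 32,080.07; Unit 2A 71,163.95.
Held at cap: Unit 4B ($14,500); remaining pool $266,110 reallocated over remaining metered usage 13,023.
Shares after redistribution: Unit 1A 33,225.44 → $33,230; Unit 4A 95,446.50 → $95,450; Unit 2B 61,240.24 → $61,240; Unit 2A 76,197.82 → $76,200.
Rounding difference −$10 applied to Unit 4A → $95,440.

Unit 1A: $33,230 · Unit 4A: $95,440 · Unit 2B: $61,240 · Unit 4B: $14,500 · Unit 2A: $76,200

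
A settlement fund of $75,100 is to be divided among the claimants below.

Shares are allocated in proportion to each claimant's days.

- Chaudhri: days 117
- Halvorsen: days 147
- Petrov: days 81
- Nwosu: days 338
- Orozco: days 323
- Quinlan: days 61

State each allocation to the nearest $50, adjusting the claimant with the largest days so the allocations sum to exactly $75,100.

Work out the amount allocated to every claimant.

Sum of days: 1,067.
Unrounded shares: Chaudhri 117/1,067 × $75,100 = 8,234.96; Halvorsen 147/1,067 × $75,100 = 10,346.49; Petrov 81/1,067 × $75,100 = 5,701.12; Nwosu 338/1,067 × $75,100 = 23,789.88; Orozco 323/1,067 × $75,100 = 22,734.11; Quinlan 61/1,067 × $75,100 = 4,293.44.
After rounding ($50): Chaudhri $8,250; Halvorsen $10,350; Petrov $5,700; Nwosu $23,800; Orozco $22,750; Quinlan $4,300. Sum = $75,150.
Difference $75,100 − $75,150 = −$50 applied to largest days (Nwosu): Nwosu becomes $23,750.

Chaudhri: $8,250 · Halvorsen: $10,350 · Petrov: $5,700 · Nwosu: $23,750 · Orozco: $22,750 · Quinlan: $4,300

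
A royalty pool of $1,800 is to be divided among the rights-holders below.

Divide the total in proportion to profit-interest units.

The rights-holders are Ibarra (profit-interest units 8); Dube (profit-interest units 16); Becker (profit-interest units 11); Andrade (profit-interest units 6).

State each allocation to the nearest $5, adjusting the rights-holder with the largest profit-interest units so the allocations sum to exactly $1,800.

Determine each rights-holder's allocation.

Combined profit-interest units = 8 + 16 + 11 + 6 = 41.
Unrounded shares: Ibarra 351.22; Dube 702.44; Becker 482.93; Andrade 263.41.
Rounded to nearest $5: Ibarra $350; Dube $700; Becker $485; Andrade $265. Sum = $1,800.
Sum already equals the total — no adjustment.

Ibarra: $350; Dube: $700; Becker: $485; Andrade: $265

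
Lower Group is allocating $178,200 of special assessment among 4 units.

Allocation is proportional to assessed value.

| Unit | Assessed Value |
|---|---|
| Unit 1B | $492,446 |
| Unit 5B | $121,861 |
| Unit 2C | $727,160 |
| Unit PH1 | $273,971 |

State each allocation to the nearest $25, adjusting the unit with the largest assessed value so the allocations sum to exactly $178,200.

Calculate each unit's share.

Assessed value total: 1,615,438.
Proportional shares: Unit 1B 492,446/1,615,438 × $178,200 = 54,322.03; Unit 5B 121,861/1,615,438 × $178,200 = 13,442.56; Unit 2C 727,160/1,615,438 × $178,200 = 80,213.49; Unit PH1 273,971/1,615,438 × $178,200 = 30,221.92.
Rounded to nearest $25: Unit 1B $54,325; Unit 5B $13,450; Unit 2C $80,225; Unit PH1 $30,225. Sum = $178,225.
Difference $178,200 − $178,225 = −$25 applied to largest assessed value (Unit 2C): Unit 2C becomes $80,200.

Unit 1B: $54,325 | Unit 5B: $13,450 | Unit 2C: $80,200 | Unit PH1: $30,225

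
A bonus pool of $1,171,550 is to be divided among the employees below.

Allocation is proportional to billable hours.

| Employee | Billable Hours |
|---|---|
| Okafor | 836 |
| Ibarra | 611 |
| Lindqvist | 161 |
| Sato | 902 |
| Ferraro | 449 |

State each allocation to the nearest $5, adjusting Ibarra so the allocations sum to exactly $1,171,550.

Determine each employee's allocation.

Billable hours total: 2,959.
Proportional shares: Okafor 836/2,959 × $1,171,550 = 330,995.54; Ibarra 611/2,959 × $1,171,550 = 241,911.81; Lindqvist 161/2,959 × $1,171,550 = 63,744.36; Sato 902/2,959 × $1,171,550 = 357,126.77; Ferraro 449/2,959 × $1,171,550 = 177,771.53.
At nearest $5: Okafor $330,995; Ibarra $241,910; Lindqvist $63,745; Sato $357,125; Ferraro $177,770. Sum = $1,171,545.
Difference $1,171,550 − $1,171,545 = +$5 applied to Ibarra: Ibarra becomes $241,915.

Okafor: $330,995 | Ibarra: $241,915 | Lindqvist: $63,745 | Sato: $357,125 | Ferraro: $177,770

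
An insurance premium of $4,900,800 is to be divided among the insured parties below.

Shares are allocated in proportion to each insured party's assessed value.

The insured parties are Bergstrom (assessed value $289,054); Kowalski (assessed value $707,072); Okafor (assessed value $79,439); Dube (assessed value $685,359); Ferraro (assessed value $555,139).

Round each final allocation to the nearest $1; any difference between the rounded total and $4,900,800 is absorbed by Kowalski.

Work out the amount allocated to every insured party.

Bergstrom: $611,640; Kowalski: $1,496,167; Okafor: $168,093; Dube: $1,450,223; Ferraro: $1,174,677

Assessed value total: 2,316,063.
Pro-rata amounts: Bergstrom 289,054/2,316,063 × $4,900,800 = 611,639.60; Kowalski 707,072/2,316,063 × $4,900,800 = 1,496,167.62; Okafor 79,439/2,316,063 × $4,900,800 = 168,093.29; Dube 685,359/2,316,063 × $4,900,800 = 1,450,222.81; Ferraro 555,139/2,316,063 × $4,900,800 = 1,174,676.69.
Rounded to nearest $1: Bergstrom $611,640; Kowalski $1,496,168; Okafor $168,093; Dube $1,450,223; Ferraro $1,174,677. Sum = $4,900,801.
Difference $4,900,800 − $4,900,801 = −$1 applied to Kowalski: Kowalski becomes $1,496,167.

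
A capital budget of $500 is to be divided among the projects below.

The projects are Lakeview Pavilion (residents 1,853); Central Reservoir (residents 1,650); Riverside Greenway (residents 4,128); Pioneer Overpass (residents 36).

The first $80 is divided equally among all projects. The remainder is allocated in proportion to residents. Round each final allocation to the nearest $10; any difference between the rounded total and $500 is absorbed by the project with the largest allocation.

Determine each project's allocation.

Equal tier: $80 ÷ 4 = $20 apiece.
Remainder $420 by residents (total 7,667): Lakeview Pavilion 101.51 → $100; Central Reservoir 90.39 → $90; Riverside Greenway 226.13 → $230; Pioneer Overpass 1.97 → $0.
Totals: Lakeview Pavilion $20 + $100 = $120; Central Reservoir $20 + $90 = $110; Riverside Greenway $20 + $230 = $250; Pioneer Overpass $20 + $0 = $20.

Lakeview Pavilion: $120; Central Reservoir: $110; Riverside Greenway: $250; Pioneer Overpass: $20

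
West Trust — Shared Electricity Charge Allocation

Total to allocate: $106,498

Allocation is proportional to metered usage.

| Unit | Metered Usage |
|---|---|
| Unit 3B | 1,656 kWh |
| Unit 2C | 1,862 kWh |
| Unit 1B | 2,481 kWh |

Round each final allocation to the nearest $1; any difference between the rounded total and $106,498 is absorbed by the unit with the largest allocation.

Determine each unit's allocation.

Total metered usage = 5,999.
Pro-rata amounts: Unit 3B 1,656/5,999 × $106,498 = 29,398.35; Unit 2C 1,862/5,999 × $106,498 = 33,055.39; Unit 1B 2,481/5,999 × $106,498 = 44,044.26.
After rounding ($1): Unit 3B $29,398; Unit 2C $33,055; Unit 1B $44,044. Sum = $106,497.
Difference $106,498 − $106,497 = +$1 applied to largest allocation (Unit 1B): Unit 1B becomes $44,045.

Unit 3B: $29,398 | Unit 2C: $33,055 | Unit 1B: $44,045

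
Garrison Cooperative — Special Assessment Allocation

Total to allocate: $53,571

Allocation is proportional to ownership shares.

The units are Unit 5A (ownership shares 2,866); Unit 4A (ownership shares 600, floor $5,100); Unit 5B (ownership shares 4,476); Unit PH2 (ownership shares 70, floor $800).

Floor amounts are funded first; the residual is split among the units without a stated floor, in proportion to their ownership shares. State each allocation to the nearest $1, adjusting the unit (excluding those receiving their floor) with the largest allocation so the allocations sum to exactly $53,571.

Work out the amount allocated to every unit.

Unit 5A: $18,609 | Unit 4A: $5,100 | Unit 5B: $29,062 | Unit PH2: $800

Guaranteed amounts: Unit 4A $5,100; Unit PH2 $800. Remaining pool $47,671.
Remaining pool split over remaining ownership shares 7,342: Unit 5A 18,608.70 → $18,609; Unit 5B 29,062.30 → $29,062.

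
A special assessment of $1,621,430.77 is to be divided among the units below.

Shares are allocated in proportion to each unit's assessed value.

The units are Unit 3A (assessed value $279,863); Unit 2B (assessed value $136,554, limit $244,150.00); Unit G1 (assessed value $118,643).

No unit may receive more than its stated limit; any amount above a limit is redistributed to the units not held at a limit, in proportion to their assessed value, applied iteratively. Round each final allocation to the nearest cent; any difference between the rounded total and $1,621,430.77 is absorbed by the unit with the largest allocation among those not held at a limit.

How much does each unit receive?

Unit 3A: $967,237.45 | Unit 2B: $244,150.00 | Unit G1: $410,043.32

Combined assessed value = 535,060.
Pro-rata shares before constraints: Unit 3A 848,088.9612; Unit 2B 413,809.3996; Unit G1 359,532.4092.
Cap binds for Unit 2B ($244,150.00); balance $1,377,280.77 reallocated over remaining assessed value 398,506.
Shares after redistribution: Unit 3A 967,237.4522 → $967,237.45; Unit G1 410,043.3178 → $410,043.32.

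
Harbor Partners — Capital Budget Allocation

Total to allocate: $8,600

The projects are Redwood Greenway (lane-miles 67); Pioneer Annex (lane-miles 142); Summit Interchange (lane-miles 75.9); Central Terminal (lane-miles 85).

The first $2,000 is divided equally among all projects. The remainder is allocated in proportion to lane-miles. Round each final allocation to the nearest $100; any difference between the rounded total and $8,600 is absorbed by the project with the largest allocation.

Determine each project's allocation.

Redwood Greenway: $1,700 · Pioneer Annex: $3,000 · Summit Interchange: $1,900 · Central Terminal: $2,000

$2,000 shared equally gives $500 per project.
Remainder $6,600 by lane-miles (total 369.9): Redwood Greenway 1,195.46 → $1,200; Pioneer Annex 2,533.66 → $2,500; Summit Interchange 1,354.26 → $1,400; Central Terminal 1,516.63 → $1,500.
Totals: Redwood Greenway $500 + $1,200 = $1,700; Pioneer Annex $500 + $2,500 = $3,000; Summit Interchange $500 + $1,400 = $1,900; Central Terminal $500 + $1,500 = $2,000.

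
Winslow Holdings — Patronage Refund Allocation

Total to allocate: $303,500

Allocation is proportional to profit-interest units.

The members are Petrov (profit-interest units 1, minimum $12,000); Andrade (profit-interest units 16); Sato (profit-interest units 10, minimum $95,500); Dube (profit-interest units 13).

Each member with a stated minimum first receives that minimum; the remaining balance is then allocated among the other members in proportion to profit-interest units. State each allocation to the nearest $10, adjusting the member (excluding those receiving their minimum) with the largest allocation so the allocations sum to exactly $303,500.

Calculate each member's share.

Fund the minimums — Petrov $12,000; Sato $95,500. Residual $196,000.
Residual split over remaining profit-interest units 29: Andrade 108,137.93 → $108,140; Dube 87,862.07 → $87,860.

Petrov: $12,000; Andrade: $108,140; Sato: $95,500; Dube: $87,860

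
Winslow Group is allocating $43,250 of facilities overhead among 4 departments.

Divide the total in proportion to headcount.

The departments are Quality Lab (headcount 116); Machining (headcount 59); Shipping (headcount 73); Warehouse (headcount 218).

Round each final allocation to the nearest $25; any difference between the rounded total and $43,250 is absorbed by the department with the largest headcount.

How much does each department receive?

Quality Lab: $10,775; Machining: $5,475; Shipping: $6,775; Warehouse: $20,225

Sum of headcount: 116 + 59 + 73 + 218 = 466.
Raw shares: Quality Lab 10,766.09; Machining 5,475.86; Shipping 6,775.21; Warehouse 20,232.83.
At nearest $25: Quality Lab $10,775; Machining $5,475; Shipping $6,775; Warehouse $20,225. Sum = $43,250.
Sum already equals the total — no adjustment.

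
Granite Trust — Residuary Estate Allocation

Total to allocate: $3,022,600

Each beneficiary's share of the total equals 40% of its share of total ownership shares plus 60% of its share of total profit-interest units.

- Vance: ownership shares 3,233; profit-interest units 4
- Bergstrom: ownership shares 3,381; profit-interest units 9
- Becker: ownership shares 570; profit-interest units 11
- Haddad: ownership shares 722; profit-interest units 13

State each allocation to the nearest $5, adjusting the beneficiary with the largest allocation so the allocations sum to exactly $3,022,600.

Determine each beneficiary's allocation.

Vance: $690,475; Bergstrom: $958,180; Becker: $626,335; Haddad: $747,610

Totals — ownership shares 7,906, profit-interest units 37.
Combined weights (40% ownership shares + 60% profit-interest units): Vance 0.2284; Bergstrom 0.3170; Becker 0.2072; Haddad 0.2473.
Raw shares: Vance 690,473.18; Bergstrom 958,182.03; Becker 626,334.81; Haddad 747,609.97.
After rounding ($5): Vance $690,475; Bergstrom $958,180; Becker $626,335; Haddad $747,610. Sum = $3,022,600.
Sum already equals the total — no adjustment.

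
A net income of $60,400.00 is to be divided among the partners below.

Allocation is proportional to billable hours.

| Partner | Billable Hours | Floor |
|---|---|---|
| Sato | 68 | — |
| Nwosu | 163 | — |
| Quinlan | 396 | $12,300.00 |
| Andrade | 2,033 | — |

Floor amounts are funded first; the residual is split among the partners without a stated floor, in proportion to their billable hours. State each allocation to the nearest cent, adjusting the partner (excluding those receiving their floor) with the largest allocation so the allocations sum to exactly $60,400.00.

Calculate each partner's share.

Fund the minimums — Quinlan $12,300.00. Residual $48,100.00.
Residual split over remaining billable hours 2,264: Sato 1,444.6996 → $1,444.70; Nwosu 3,463.0300 → $3,463.03; Andrade 43,192.2703 → $43,192.27.

Sato: $1,444.70 | Nwosu: $3,463.03 | Quinlan: $12,300.00 | Andrade: $43,192.27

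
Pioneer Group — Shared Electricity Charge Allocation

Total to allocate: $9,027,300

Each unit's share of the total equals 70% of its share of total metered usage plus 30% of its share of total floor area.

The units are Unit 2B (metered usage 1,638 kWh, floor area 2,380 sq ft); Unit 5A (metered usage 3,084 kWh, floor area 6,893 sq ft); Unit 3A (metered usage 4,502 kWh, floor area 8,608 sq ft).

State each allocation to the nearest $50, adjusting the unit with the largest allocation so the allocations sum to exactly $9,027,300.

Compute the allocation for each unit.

Metered usage total 9,224; floor area total 17,881.
Combined weights (70% metered usage + 30% floor area): Unit 2B 0.1642; Unit 5A 0.3497; Unit 3A 0.4861.
Raw shares: Unit 2B 1,482,614.96; Unit 5A 3,156,752.25; Unit 3A 4,387,932.79.
After rounding ($50): Unit 2B $1,482,600; Unit 5A $3,156,750; Unit 3A $4,387,950. Sum = $9,027,300.
Sum already equals the total — no adjustment.

Unit 2B: $1,482,600; Unit 5A: $3,156,750; Unit 3A: $4,387,950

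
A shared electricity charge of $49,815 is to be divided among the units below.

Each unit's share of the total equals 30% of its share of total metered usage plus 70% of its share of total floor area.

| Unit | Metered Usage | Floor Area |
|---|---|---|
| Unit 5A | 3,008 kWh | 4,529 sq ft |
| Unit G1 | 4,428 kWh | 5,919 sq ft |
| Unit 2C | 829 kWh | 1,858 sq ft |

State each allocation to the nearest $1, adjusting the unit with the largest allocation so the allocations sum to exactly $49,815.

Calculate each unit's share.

Unit 5A: $18,272; Unit G1: $24,779; Unit 2C: $6,764

Totals — metered usage 8,265, floor area 12,306.
Composite weights (30% metered usage + 70% floor area): Unit 5A 0.3668; Unit G1 0.4974; Unit 2C 0.1358.
Proportional shares: Unit 5A 18,272.42; Unit G1 24,778.75; Unit 2C 6,763.83.
After rounding ($1): Unit 5A $18,272; Unit G1 $24,779; Unit 2C $6,764. Sum = $49,815.
No rounding difference to absorb.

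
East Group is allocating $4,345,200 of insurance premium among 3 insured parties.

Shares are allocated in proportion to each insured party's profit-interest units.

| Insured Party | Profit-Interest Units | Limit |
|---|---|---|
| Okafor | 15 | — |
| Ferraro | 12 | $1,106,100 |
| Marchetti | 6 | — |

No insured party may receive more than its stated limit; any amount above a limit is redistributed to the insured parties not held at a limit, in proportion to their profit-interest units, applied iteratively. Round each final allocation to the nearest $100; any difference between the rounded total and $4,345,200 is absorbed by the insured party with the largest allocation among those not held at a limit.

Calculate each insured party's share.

Total profit-interest units = 33.
Proportional shares (ignoring caps): Okafor 1,975,090.91; Ferraro 1,580,072.73; Marchetti 790,036.36.
Cap binds for Ferraro ($1,106,100); balance $3,239,100 reallocated over remaining profit-interest units 21.
Remaining shares: Okafor 2,313,642.86 → $2,313,600; Marchetti 925,457.14 → $925,500.

Okafor: $2,313,600; Ferraro: $1,106,100; Marchetti: $925,500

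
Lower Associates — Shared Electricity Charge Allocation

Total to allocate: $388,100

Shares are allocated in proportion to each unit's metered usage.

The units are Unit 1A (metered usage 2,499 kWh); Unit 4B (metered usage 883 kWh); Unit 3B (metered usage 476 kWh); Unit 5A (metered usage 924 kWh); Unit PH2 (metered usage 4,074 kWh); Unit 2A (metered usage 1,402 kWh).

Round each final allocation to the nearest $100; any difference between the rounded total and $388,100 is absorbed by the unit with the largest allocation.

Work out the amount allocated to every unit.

Total metered usage = 10,258.
Raw shares: Unit 1A 2,499/10,258 × $388,100 = 94,546.88; Unit 4B 883/10,258 × $388,100 = 33,407.32; Unit 3B 476/10,258 × $388,100 = 18,008.93; Unit 5A 924/10,258 × $388,100 = 34,958.51; Unit PH2 4,074/10,258 × $388,100 = 154,135.25; Unit 2A 1,402/10,258 × $388,100 = 53,043.11.
After rounding ($100): Unit 1A $94,500; Unit 4B $33,400; Unit 3B $18,000; Unit 5A $35,000; Unit PH2 $154,100; Unit 2A $53,000. Sum = $388,000.
Difference $388,100 − $388,000 = +$100 applied to largest allocation (Unit PH2): Unit PH2 becomes $154,200.

Unit 1A: $94,500 | Unit 4B: $33,400 | Unit 3B: $18,000 | Unit 5A: $35,000 | Unit PH2: $154,200 | Unit 2A: $53,000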